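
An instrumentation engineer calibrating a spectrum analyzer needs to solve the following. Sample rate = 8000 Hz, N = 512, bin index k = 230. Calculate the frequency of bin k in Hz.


Frequency of DFT bin k:
f_k = k * fs / N
    = 230 * 8000 / 512
    = 1840000 / 512
    = 3593.75 Hz

3593.75 Hz


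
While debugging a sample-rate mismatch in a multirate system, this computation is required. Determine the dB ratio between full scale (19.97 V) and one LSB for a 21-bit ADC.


Dynamic range from full-scale to LSB:
V_min = V_max / 2^bits = 19.97 / 2^21
DR = 20 * log10(V_max / V_min)
   = 20 * log10(2^21)
   = 20 * 21 * log10(2)
   = 126.43 dB

126.43 dB


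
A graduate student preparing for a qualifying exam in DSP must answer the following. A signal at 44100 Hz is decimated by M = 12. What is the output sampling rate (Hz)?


Decimation reduces the sample rate:
fs_out = fs_in / M
       = 44100 / 12
       = 3675.0 Hz

3675.0 Hz


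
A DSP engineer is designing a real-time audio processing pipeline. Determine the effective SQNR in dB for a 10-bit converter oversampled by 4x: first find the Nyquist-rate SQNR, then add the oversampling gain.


Step 1 — baseline SQNR at Nyquist:
SQNR_base = 6.02*N + 1.76
          = 6.02*10 + 1.76
          = 61.96 dB

Step 2 — oversampling processing gain:
G = 10*log10(OSR) = 10*log10(4) = 6.02 dB

Step 3 — total:
SQNR_total = 61.96 + 6.02 = 67.98 dB

Base SQNR = 61.96 dB; oversampled SQNR = 67.98 dB


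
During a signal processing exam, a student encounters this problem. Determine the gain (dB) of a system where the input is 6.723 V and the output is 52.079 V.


Voltage gain in dB:
G = 20 * log10(Vout / Vin)
  = 20 * log10(52.079 / 6.723)
  = 20 * log10(7.746393)
  = 20 * 0.8891
  = 17.78 dB

17.78 dB


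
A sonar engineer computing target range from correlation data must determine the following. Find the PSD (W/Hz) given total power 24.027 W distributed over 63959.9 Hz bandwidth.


Power spectral density:
PSD = P / BW
    = 24.027 / 63959.9
    = 0.00037566 W/Hz

0.00037566 W/Hz


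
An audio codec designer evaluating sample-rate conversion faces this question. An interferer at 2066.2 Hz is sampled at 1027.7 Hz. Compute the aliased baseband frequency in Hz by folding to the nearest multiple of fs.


Compute the nearest integer multiple of fs to the signal:
n = round(2066.2 / 1027.7) = 2
f_alias = |2066.2 - 2 * 1027.7|
        = |2066.2 - 2055.4|
        = 10.8 Hz

10.8


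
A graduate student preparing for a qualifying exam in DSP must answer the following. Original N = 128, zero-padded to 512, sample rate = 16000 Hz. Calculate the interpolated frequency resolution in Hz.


Frequency resolution after zero-padding:
N_padded = 128 * 4 = 512
df = fs / N_padded
   = 16000 / 512
   = 31.25 Hz

31.25 Hz


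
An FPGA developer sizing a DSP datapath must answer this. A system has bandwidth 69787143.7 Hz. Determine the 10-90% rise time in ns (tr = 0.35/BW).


Rise time from bandwidth relationship:
tr = 0.35 / BW
   = 0.35 / 69787143.7
   = 5.015250395e-09 s
   = 5.0153 ns

5.0153 ns


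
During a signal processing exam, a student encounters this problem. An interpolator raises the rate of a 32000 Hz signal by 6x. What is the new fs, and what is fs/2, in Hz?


Step 1 — output sample rate after interpolation by L:
fs_out = L * fs_in = 6 * 32000 = 192000 Hz

Step 2 — Nyquist frequency of the output stream:
f_Nyq = fs_out / 2 = 192000 / 2 = 96000.0 Hz

fs_out = 192000 Hz; f_Nyquist = 96000.0 Hz


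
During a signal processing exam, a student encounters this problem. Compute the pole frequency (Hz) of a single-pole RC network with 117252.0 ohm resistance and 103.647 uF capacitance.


Cutoff frequency of a first-order RC filter:
fc = 1 / (2 * pi * R * C)
C = 103.647 uF = 0.000103647 F
fc = 1 / (2 * pi * 117252.0 * 0.000103647)
   = 1 / 76.358407774888
   = 0.013096 Hz

0.013096 Hz


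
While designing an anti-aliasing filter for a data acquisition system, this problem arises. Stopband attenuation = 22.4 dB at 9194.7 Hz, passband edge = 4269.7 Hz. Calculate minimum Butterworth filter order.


Butterworth filter order formula:
n = log10(10^(A/10) - 1) / (2 * log10(f_stop/f_pass))
10^(22.4/10) - 1 = 172.7801
f_stop/f_pass = 9194.7 / 4269.7 = 2.1535
n = 3.3582 -> ceil = 4

4


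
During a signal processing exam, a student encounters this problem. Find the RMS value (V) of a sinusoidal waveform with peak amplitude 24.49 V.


RMS voltage for a sinusoidal waveform:
V_rms = V_peak / sqrt(2)
      = 24.49 / 1.414214
      = 17.317 V

17.317 V


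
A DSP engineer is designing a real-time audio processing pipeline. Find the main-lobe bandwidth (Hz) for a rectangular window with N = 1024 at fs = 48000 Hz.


Main lobe width for a rectangular window:
Width = 2 * fs / N
      = 2 * 48000 / 1024
      = 96000 / 1024
      = 93.75 Hz

93.75 Hz


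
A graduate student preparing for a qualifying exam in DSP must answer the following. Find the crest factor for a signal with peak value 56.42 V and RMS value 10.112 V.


Crest factor is the ratio of peak to RMS:
CF = V_peak / V_rms
   = 56.42 / 10.112
   = 5.5795

5.5795


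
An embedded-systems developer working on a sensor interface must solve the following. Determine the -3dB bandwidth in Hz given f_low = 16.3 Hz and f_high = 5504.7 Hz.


Bandwidth is the difference of -3dB frequencies:
BW = f_high - f_low
   = 5504.7 - 16.3
   = 5488.4 Hz

5488.4 Hz


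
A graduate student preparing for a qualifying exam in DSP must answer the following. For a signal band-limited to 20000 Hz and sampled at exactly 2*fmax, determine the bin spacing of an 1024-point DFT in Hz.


Step 1 — Nyquist sampling rate:
fs = 2 * fmax = 2 * 20000 = 40000 Hz

Step 2 — DFT bin spacing:
df = fs / N = 40000 / 1024 = 39.0625 Hz

39.0625 Hz


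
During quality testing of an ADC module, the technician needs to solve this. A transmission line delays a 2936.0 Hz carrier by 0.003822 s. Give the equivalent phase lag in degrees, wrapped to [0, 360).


Phase shift from frequency and time delay:
phi = 360 * f * t_delay
    = 360 * 2936.0 * 0.003822
    = 4039.7 degrees
    mod 360 = 79.7 degrees

79.7 degrees


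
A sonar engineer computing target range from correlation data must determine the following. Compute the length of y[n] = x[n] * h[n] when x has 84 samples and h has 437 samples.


Linear convolution output length:
L = N + M - 1
  = 84 + 437 - 1
  = 520 samples

520


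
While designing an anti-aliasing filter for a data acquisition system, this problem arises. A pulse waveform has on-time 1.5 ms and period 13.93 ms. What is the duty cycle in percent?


Duty cycle as a percentage:
DC = (t_on / T) * 100
   = (1.5 / 13.93) * 100
   = 0.107681 * 100
   = 10.77 %

10.77 %


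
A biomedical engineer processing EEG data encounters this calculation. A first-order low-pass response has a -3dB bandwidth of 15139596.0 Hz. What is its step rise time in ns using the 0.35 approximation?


Rise time from bandwidth relationship:
tr = 0.35 / BW
   = 0.35 / 15139596.0
   = 2.311818624e-08 s
   = 23.1182 ns

23.1182 ns


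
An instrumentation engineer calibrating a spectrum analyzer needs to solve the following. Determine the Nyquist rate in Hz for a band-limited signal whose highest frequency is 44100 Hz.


The Nyquist rate is twice the maximum frequency component.
fs_min = 2 * fmax
      = 2 * 44100
      = 88200 Hz

88200


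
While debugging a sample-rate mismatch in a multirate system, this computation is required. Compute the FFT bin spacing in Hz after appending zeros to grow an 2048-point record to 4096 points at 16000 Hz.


Frequency resolution after zero-padding:
N_padded = 2048 * 2 = 4096
df = fs / N_padded
   = 16000 / 4096
   = 3.9062 Hz

3.9062 Hz


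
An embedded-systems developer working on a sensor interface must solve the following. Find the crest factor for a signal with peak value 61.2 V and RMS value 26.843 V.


Crest factor is the ratio of peak to RMS:
CF = V_peak / V_rms
   = 61.2 / 26.843
   = 2.2799

2.2799


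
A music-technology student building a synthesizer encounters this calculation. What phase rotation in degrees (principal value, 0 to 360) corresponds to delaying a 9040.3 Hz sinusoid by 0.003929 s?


Phase shift from frequency and time delay:
phi = 360 * f * t_delay
    = 360 * 9040.3 * 0.003929
    = 12786.96 degrees
    mod 360 = 186.96 degrees

186.96 degrees


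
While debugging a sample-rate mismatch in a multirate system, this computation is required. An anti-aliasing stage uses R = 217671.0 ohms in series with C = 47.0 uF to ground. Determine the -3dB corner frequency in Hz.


Cutoff frequency of a first-order RC filter:
fc = 1 / (2 * pi * R * C)
C = 47.0 uF = 4.7e-05 F
fc = 1 / (2 * pi * 217671.0 * 4.7e-05)
   = 1 / 64.280359762957
   = 0.015557 Hz

0.015557 Hz


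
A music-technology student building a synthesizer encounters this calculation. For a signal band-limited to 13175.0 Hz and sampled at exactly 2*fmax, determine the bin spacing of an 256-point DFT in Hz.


Step 1 — Nyquist sampling rate:
fs = 2 * fmax = 2 * 13175.0 = 26350.0 Hz

Step 2 — DFT bin spacing:
df = fs / N = 26350.0 / 256 = 102.9297 Hz

102.9297 Hz


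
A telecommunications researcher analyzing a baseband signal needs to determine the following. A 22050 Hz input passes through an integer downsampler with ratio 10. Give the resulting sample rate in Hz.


Decimation reduces the sample rate:
fs_out = fs_in / M
       = 22050 / 10
       = 2205.0 Hz

2205.0 Hz


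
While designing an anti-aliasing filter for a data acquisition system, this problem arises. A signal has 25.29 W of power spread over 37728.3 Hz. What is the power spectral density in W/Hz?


Power spectral density:
PSD = P / BW
    = 25.29 / 37728.3
    = 0.00067032 W/Hz

0.00067032 W/Hz


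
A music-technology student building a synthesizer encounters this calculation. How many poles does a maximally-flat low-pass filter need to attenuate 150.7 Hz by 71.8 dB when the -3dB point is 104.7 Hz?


Butterworth filter order formula:
n = log10(10^(A/10) - 1) / (2 * log10(f_stop/f_pass))
10^(71.8/10) - 1 = 15135611.4844
f_stop/f_pass = 150.7 / 104.7 = 1.4394
n = 22.6976 -> ceil = 23

23


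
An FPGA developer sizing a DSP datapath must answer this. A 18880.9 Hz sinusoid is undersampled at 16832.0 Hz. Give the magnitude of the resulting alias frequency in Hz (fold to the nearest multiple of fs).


Compute the nearest integer multiple of fs to the signal:
n = round(18880.9 / 16832.0) = 1
f_alias = |18880.9 - 1 * 16832.0|
        = |18880.9 - 16832.0|
        = 2048.9 Hz

2048.9


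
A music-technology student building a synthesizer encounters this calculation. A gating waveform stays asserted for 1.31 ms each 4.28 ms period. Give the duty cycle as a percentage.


Duty cycle as a percentage:
DC = (t_on / T) * 100
   = (1.31 / 4.28) * 100
   = 0.306075 * 100
   = 30.61 %

30.61 %


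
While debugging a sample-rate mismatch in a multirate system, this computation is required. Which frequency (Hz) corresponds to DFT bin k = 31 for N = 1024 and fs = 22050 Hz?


Frequency of DFT bin k:
f_k = k * fs / N
    = 31 * 22050 / 1024
    = 683550 / 1024
    = 667.529 Hz

667.529 Hz


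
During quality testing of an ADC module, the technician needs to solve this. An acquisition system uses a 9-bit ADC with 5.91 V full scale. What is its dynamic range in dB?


Dynamic range from full-scale to LSB:
V_min = V_max / 2^bits = 5.91 / 2^9
DR = 20 * log10(V_max / V_min)
   = 20 * log10(2^9)
   = 20 * 9 * log10(2)
   = 54.19 dB

54.19 dB


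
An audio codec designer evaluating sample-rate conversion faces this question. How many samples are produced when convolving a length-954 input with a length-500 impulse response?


Linear convolution output length:
L = N + M - 1
  = 954 + 500 - 1
  = 1453 samples

1453


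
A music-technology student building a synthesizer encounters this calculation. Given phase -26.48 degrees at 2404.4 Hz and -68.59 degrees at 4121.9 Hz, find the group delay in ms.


Group delay from phase difference:
tau = -d(phi)/d(omega)
d(phi) = -42.11 deg = -0.734958 rad
d(omega) = 2*pi*(4121.9 - 2404.4) = 10791.3708 rad/s
tau = -(-0.734958) / 10791.3708
    = 0.0681 ms

0.0681 ms


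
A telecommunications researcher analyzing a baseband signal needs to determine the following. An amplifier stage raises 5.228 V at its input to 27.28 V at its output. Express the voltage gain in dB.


Voltage gain in dB:
G = 20 * log10(Vout / Vin)
  = 20 * log10(27.28 / 5.228)
  = 20 * log10(5.218057)
  = 20 * 0.717509
  = 14.35 dB

14.35 dB


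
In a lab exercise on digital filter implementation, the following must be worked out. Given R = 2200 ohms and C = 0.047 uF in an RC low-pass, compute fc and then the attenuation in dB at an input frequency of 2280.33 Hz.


Step 1 — cutoff frequency:
fc = 1 / (2*pi*R*C)
C = 0.047 uF = 4.7e-08 F
fc = 1 / (2*pi*2200*4.7e-08)
   = 1539.216 Hz

Step 2 — magnitude at f = 2280.33 Hz:
|H(f)| = 1 / sqrt(1 + (f/fc)^2)
f/fc = 2280.33 / 1539.216 = 1.481488
|H| = 1 / sqrt(1 + 2.194807) = 0.5594711
|H|_dB = 20*log10(0.5594711) = -5.04 dB

fc = 1539.216 Hz; |H(2280.33 Hz)| = -5.04 dB


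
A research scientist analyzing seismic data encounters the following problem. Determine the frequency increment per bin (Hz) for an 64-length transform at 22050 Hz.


DFT frequency resolution:
df = fs / N
   = 22050 / 64
   = 344.5312 Hz

344.5312 Hz


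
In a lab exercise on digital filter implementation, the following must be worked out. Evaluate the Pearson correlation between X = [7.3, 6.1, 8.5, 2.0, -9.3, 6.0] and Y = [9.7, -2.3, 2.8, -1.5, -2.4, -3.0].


Pearson correlation coefficient (population):
r = cov(X,Y) / (std(X) * std(Y))
Mean X = 3.4333, Mean Y = 0.55
Cov(X,Y) = 11.761667
Std(X) = 6.034806, Std(Y) = 4.516913
r = 0.4315

0.4315


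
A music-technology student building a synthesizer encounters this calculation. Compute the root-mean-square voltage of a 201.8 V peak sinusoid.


RMS voltage for a sinusoidal waveform:
V_rms = V_peak / sqrt(2)
      = 201.8 / 1.414214
      = 142.694 V

142.694 V


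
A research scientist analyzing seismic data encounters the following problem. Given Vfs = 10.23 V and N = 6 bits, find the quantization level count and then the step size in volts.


Step 1 — number of quantization levels:
L = 2^N = 2^6 = 64

Step 2 — LSB step size:
delta = Vfs / L
      = 10.23 / 64
      = 0.15984375 V

Levels = 64; step size = 0.15984375 V


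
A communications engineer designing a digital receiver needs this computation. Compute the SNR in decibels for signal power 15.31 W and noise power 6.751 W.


SNR in decibels:
SNR = 10 * log10(Ps / Pn)
    = 10 * log10(15.31 / 6.751)
    = 10 * log10(2.2678)
    = 10 * 0.3556
    = 3.56 dB

3.56 dB


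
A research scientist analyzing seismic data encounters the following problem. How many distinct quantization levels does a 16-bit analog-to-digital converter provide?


Number of quantization levels = 2^N
= 2^16
= 65536

65536


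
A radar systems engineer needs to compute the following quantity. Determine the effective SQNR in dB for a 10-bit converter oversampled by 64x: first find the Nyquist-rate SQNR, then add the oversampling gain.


Step 1 — baseline SQNR at Nyquist:
SQNR_base = 6.02*N + 1.76
          = 6.02*10 + 1.76
          = 61.96 dB

Step 2 — oversampling processing gain:
G = 10*log10(OSR) = 10*log10(64) = 18.06 dB

Step 3 — total:
SQNR_total = 61.96 + 18.06 = 80.02 dB

Base SQNR = 61.96 dB; oversampled SQNR = 80.02 dB


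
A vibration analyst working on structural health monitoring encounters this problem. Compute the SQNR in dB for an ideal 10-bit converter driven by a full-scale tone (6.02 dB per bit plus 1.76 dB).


Theoretical SNR for a full-scale sinusoid:
SNR = 6.02 * N + 1.76
    = 6.02 * 10 + 1.76
    = 60.2 + 1.76
    = 61.96 dB

61.96 dB


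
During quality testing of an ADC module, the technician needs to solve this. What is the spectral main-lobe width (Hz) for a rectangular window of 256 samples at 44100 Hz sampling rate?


Main lobe width for a rectangular window:
Width = 2 * fs / N
      = 2 * 44100 / 256
      = 88200 / 256
      = 344.531 Hz

344.531 Hz


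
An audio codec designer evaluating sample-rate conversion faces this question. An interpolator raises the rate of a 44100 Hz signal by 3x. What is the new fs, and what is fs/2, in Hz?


Step 1 — output sample rate after interpolation by L:
fs_out = L * fs_in = 3 * 44100 = 132300 Hz

Step 2 — Nyquist frequency of the output stream:
f_Nyq = fs_out / 2 = 132300 / 2 = 66150.0 Hz

fs_out = 132300 Hz; f_Nyquist = 66150.0 Hz


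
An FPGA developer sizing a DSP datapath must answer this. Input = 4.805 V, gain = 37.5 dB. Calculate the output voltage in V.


Output voltage from dB gain:
V_out = V_in * 10^(gain_dB / 20)
      = 4.805 * 10^(37.5 / 20)
      = 4.805 * 74.989421
      = 360.3242 V

360.3242 V


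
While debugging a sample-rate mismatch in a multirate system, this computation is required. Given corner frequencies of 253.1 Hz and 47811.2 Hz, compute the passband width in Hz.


Bandwidth is the difference of -3dB frequencies:
BW = f_high - f_low
   = 47811.2 - 253.1
   = 47558.1 Hz

47558.1 Hz


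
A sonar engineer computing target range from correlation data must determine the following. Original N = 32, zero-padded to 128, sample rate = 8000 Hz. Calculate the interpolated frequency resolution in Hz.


Frequency resolution after zero-padding:
N_padded = 32 * 4 = 128
df = fs / N_padded
   = 8000 / 128
   = 62.5 Hz

62.5 Hz


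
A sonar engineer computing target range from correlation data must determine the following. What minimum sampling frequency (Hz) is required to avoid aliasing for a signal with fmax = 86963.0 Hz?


The Nyquist rate is twice the maximum frequency component.
fs_min = 2 * fmax
      = 2 * 86963.0
      = 173926.0 Hz

173926.0


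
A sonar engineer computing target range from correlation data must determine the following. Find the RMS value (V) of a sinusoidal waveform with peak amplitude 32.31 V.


RMS voltage for a sinusoidal waveform:
V_rms = V_peak / sqrt(2)
      = 32.31 / 1.414214
      = 22.847 V

22.847 V


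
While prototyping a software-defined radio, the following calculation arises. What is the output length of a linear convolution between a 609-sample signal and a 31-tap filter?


Linear convolution output length:
L = N + M - 1
  = 609 + 31 - 1
  = 639 samples

639


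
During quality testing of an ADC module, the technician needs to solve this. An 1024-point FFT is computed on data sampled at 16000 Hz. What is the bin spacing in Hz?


DFT frequency resolution:
df = fs / N
   = 16000 / 1024
   = 15.625 Hz

15.625 Hz


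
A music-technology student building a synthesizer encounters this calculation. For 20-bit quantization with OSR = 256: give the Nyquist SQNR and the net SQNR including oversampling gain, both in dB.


Step 1 — baseline SQNR at Nyquist:
SQNR_base = 6.02*N + 1.76
          = 6.02*20 + 1.76
          = 122.16 dB

Step 2 — oversampling processing gain:
G = 10*log10(OSR) = 10*log10(256) = 24.08 dB

Step 3 — total:
SQNR_total = 122.16 + 24.08 = 146.24 dB

Base SQNR = 122.16 dB; oversampled SQNR = 146.24 dB


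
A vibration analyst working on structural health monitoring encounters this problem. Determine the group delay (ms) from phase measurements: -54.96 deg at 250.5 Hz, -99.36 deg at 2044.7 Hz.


Group delay from phase difference:
tau = -d(phi)/d(omega)
d(phi) = -44.4 deg = -0.774926 rad
d(omega) = 2*pi*(2044.7 - 250.5) = 11273.2911 rad/s
tau = -(-0.774926) / 11273.2911
    = 0.0687 ms

0.0687 ms


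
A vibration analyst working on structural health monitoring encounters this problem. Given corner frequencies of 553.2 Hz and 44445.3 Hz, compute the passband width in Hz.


Bandwidth is the difference of -3dB frequencies:
BW = f_high - f_low
   = 44445.3 - 553.2
   = 43892.1 Hz

43892.1 Hz


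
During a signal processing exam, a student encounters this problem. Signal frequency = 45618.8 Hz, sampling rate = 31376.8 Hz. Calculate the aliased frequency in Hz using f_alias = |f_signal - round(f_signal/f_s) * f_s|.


Compute the nearest integer multiple of fs to the signal:
n = round(45618.8 / 31376.8) = 1
f_alias = |45618.8 - 1 * 31376.8|
        = |45618.8 - 31376.8|
        = 14242.0 Hz

14242.0


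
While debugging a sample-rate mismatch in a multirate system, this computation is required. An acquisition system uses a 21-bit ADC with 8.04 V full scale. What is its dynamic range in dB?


Dynamic range from full-scale to LSB:
V_min = V_max / 2^bits = 8.04 / 2^21
DR = 20 * log10(V_max / V_min)
   = 20 * log10(2^21)
   = 20 * 21 * log10(2)
   = 126.43 dB

126.43 dB


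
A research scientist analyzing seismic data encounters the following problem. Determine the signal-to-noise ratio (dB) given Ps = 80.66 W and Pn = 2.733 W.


SNR in decibels:
SNR = 10 * log10(Ps / Pn)
    = 10 * log10(80.66 / 2.733)
    = 10 * log10(29.5134)
    = 10 * 1.47
    = 14.7 dB

14.7 dB


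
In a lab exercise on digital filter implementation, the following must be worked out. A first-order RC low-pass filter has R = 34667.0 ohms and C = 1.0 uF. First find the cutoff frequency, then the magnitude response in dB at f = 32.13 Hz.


Step 1 — cutoff frequency:
fc = 1 / (2*pi*R*C)
C = 1.0 uF = 1e-06 F
fc = 1 / (2*pi*34667.0*1e-06)
   = 4.59096 Hz

Step 2 — magnitude at f = 32.13 Hz:
|H(f)| = 1 / sqrt(1 + (f/fc)^2)
f/fc = 32.13 / 4.59096 = 6.998536
|H| = 1 / sqrt(1 + 48.979506) = 0.1414503
|H|_dB = 20*log10(0.1414503) = -16.99 dB

fc = 4.59096 Hz; |H(32.13 Hz)| = -16.99 dB


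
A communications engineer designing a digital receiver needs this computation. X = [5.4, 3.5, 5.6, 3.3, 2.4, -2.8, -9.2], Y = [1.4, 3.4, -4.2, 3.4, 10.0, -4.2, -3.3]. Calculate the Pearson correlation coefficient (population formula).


Pearson correlation coefficient (population):
r = cov(X,Y) / (std(X) * std(Y))
Mean X = 1.1714, Mean Y = 0.9286
Cov(X,Y) = 9.380816
Std(X) = 4.961196, Std(Y) = 4.858193
r = 0.3892

0.3892


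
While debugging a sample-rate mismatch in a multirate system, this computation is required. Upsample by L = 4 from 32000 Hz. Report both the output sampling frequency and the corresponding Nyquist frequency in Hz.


Step 1 — output sample rate after interpolation by L:
fs_out = L * fs_in = 4 * 32000 = 128000 Hz

Step 2 — Nyquist frequency of the output stream:
f_Nyq = fs_out / 2 = 128000 / 2 = 64000.0 Hz

fs_out = 128000 Hz; f_Nyquist = 64000.0 Hz


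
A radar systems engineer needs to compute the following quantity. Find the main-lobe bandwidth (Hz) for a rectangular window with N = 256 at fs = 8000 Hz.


Main lobe width for a rectangular window:
Width = 2 * fs / N
      = 2 * 8000 / 256
      = 16000 / 256
      = 62.5 Hz

62.5 Hz


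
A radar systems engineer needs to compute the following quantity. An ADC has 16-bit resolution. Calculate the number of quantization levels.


Number of quantization levels = 2^N
= 2^16
= 65536

65536


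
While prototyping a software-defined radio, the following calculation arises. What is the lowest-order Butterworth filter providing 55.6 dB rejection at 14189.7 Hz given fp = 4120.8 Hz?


Butterworth filter order formula:
n = log10(10^(A/10) - 1) / (2 * log10(f_stop/f_pass))
10^(55.6/10) - 1 = 363077.0548
f_stop/f_pass = 14189.7 / 4120.8 = 3.4434
n = 5.177 -> ceil = 6

6


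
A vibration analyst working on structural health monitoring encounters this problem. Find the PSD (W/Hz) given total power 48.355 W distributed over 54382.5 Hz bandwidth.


Power spectral density:
PSD = P / BW
    = 48.355 / 54382.5
    = 0.00088916 W/Hz

0.00088916 W/Hz


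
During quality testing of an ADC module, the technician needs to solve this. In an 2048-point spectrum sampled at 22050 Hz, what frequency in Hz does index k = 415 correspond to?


Frequency of DFT bin k:
f_k = k * fs / N
    = 415 * 22050 / 2048
    = 9150750 / 2048
    = 4468.14 Hz

4468.14 Hz


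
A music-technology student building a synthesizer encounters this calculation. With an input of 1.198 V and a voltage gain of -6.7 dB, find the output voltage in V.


Output voltage from dB gain:
V_out = V_in * 10^(gain_dB / 20)
      = 1.198 * 10^(-6.7 / 20)
      = 1.198 * 0.462381
      = 0.5539 V

0.5539 V


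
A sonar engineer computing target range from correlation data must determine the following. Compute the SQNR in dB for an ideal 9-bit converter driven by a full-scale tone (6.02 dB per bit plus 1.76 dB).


Theoretical SNR for a full-scale sinusoid:
SNR = 6.02 * N + 1.76
    = 6.02 * 9 + 1.76
    = 54.18 + 1.76
    = 55.94 dB

55.94 dB


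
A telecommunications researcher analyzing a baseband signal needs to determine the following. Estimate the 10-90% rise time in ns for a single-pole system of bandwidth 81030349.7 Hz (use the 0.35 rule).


Rise time from bandwidth relationship:
tr = 0.35 / BW
   = 0.35 / 81030349.7
   = 4.31936924e-09 s
   = 4.3194 ns

4.3194 ns


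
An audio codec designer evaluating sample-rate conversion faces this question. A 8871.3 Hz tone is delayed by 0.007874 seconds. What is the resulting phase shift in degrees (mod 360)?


Phase shift from frequency and time delay:
phi = 360 * f * t_delay
    = 360 * 8871.3 * 0.007874
    = 25146.94 degrees
    mod 360 = 306.94 degrees

306.94 degrees


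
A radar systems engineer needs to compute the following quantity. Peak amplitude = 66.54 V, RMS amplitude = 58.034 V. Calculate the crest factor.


Crest factor is the ratio of peak to RMS:
CF = V_peak / V_rms
   = 66.54 / 58.034
   = 1.1466

1.1466


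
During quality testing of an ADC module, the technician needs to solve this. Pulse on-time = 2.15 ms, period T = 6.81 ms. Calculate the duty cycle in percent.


Duty cycle as a percentage:
DC = (t_on / T) * 100
   = (2.15 / 6.81) * 100
   = 0.315712 * 100
   = 31.57 %

31.57 %


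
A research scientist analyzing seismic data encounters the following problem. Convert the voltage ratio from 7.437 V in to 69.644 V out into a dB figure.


Voltage gain in dB:
G = 20 * log10(Vout / Vin)
  = 20 * log10(69.644 / 7.437)
  = 20 * log10(9.364529)
  = 20 * 0.971486
  = 19.43 dB

19.43 dB


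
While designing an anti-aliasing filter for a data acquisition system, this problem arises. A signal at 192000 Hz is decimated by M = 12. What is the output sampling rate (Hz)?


Decimation reduces the sample rate:
fs_out = fs_in / M
       = 192000 / 12
       = 16000.0 Hz

16000.0 Hz


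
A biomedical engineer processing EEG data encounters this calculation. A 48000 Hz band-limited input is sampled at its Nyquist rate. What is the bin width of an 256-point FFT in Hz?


Step 1 — Nyquist sampling rate:
fs = 2 * fmax = 2 * 48000 = 96000 Hz

Step 2 — DFT bin spacing:
df = fs / N = 96000 / 256 = 375.0 Hz

375.0 Hz


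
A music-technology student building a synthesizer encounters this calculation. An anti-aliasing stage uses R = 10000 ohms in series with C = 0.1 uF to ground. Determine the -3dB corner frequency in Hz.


Cutoff frequency of a first-order RC filter:
fc = 1 / (2 * pi * R * C)
C = 0.1 uF = 1e-07 F
fc = 1 / (2 * pi * 10000 * 1e-07)
   = 1 / 0.0062831853071796
   = 159.154943 Hz

159.154943 Hz


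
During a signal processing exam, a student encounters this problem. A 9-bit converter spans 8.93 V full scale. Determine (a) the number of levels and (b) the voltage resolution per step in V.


Step 1 — number of quantization levels:
L = 2^N = 2^9 = 512

Step 2 — LSB step size:
delta = Vfs / L
      = 8.93 / 512
      = 0.01744141 V

Levels = 512; step size = 0.01744141 V


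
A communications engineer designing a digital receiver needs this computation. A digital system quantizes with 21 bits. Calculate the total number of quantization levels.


Number of quantization levels = 2^N
= 2^21
= 2097152

2097152


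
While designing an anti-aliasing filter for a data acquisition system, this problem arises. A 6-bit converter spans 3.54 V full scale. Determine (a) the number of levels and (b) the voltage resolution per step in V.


Step 1 — number of quantization levels:
L = 2^N = 2^6 = 64

Step 2 — LSB step size:
delta = Vfs / L
      = 3.54 / 64
      = 0.0553125 V

Levels = 64; step size = 0.0553125 V


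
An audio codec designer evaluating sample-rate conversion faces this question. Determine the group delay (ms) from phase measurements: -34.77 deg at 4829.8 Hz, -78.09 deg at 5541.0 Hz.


Group delay from phase difference:
tau = -d(phi)/d(omega)
d(phi) = -43.32 deg = -0.756077 rad
d(omega) = 2*pi*(5541.0 - 4829.8) = 4468.6014 rad/s
tau = -(-0.756077) / 4468.6014
    = 0.1692 ms

0.1692 ms


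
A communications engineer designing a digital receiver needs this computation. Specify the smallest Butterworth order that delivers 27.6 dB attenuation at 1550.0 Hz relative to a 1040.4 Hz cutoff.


Butterworth filter order formula:
n = log10(10^(A/10) - 1) / (2 * log10(f_stop/f_pass))
10^(27.6/10) - 1 = 574.4399
f_stop/f_pass = 1550.0 / 1040.4 = 1.4898
n = 7.9686 -> ceil = 8

8


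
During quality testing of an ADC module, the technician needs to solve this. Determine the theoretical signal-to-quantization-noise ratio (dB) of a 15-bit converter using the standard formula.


Theoretical SNR for a full-scale sinusoid:
SNR = 6.02 * N + 1.76
    = 6.02 * 15 + 1.76
    = 90.3 + 1.76
    = 92.06 dB

92.06 dB


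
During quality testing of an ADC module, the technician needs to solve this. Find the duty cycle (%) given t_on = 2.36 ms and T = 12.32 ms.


Duty cycle as a percentage:
DC = (t_on / T) * 100
   = (2.36 / 12.32) * 100
   = 0.191558 * 100
   = 19.16 %

19.16 %


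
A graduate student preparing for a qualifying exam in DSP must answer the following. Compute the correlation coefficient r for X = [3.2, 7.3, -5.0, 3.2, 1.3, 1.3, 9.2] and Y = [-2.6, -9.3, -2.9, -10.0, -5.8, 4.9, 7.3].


Pearson correlation coefficient (population):
r = cov(X,Y) / (std(X) * std(Y))
Mean X = 2.9286, Mean Y = -2.6286
Cov(X,Y) = 3.737959
Std(X) = 4.255321, Std(Y) = 6.14392
r = 0.143

0.143


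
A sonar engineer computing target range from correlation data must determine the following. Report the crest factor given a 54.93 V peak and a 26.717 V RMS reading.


Crest factor is the ratio of peak to RMS:
CF = V_peak / V_rms
   = 54.93 / 26.717
   = 2.056

2.056


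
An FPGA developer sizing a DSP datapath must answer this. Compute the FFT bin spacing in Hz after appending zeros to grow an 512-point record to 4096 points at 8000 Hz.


Frequency resolution after zero-padding:
N_padded = 512 * 8 = 4096
df = fs / N_padded
   = 8000 / 4096
   = 1.9531 Hz

1.9531 Hz


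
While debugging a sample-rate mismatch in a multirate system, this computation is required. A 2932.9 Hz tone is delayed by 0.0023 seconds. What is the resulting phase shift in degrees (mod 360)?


Phase shift from frequency and time delay:
phi = 360 * f * t_delay
    = 360 * 2932.9 * 0.0023
    = 2428.44 degrees
    mod 360 = 268.44 degrees

268.44 degrees


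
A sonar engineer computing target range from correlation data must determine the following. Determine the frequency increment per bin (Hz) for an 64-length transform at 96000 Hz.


DFT frequency resolution:
df = fs / N
   = 96000 / 64
   = 1500.0 Hz

1500.0 Hz


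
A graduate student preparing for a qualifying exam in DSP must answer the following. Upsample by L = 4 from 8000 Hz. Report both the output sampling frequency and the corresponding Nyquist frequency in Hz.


Step 1 — output sample rate after interpolation by L:
fs_out = L * fs_in = 4 * 8000 = 32000 Hz

Step 2 — Nyquist frequency of the output stream:
f_Nyq = fs_out / 2 = 32000 / 2 = 16000.0 Hz

fs_out = 32000 Hz; f_Nyquist = 16000.0 Hz


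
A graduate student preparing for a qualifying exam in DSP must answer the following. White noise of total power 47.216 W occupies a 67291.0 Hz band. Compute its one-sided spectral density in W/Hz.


Power spectral density:
PSD = P / BW
    = 47.216 / 67291.0
    = 0.00070167 W/Hz

0.00070167 W/Hz


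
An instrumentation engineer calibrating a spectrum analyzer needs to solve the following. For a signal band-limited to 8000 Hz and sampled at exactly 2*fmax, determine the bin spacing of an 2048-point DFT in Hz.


Step 1 — Nyquist sampling rate:
fs = 2 * fmax = 2 * 8000 = 16000 Hz

Step 2 — DFT bin spacing:
df = fs / N = 16000 / 2048 = 7.8125 Hz

7.8125 Hz


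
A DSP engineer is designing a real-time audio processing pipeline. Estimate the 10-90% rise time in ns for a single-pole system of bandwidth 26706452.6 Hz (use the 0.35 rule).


Rise time from bandwidth relationship:
tr = 0.35 / BW
   = 0.35 / 26706452.6
   = 1.310544703e-08 s
   = 13.1054 ns

13.1054 ns


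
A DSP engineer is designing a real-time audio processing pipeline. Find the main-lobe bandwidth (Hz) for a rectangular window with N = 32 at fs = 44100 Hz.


Main lobe width for a rectangular window:
Width = 2 * fs / N
      = 2 * 44100 / 32
      = 88200 / 32
      = 2756.25 Hz

2756.25 Hz


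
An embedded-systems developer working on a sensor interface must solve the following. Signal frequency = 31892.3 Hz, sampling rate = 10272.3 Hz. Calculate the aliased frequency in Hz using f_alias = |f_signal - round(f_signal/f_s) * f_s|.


Compute the nearest integer multiple of fs to the signal:
n = round(31892.3 / 10272.3) = 3
f_alias = |31892.3 - 3 * 10272.3|
        = |31892.3 - 30816.9|
        = 1075.4 Hz

1075.4


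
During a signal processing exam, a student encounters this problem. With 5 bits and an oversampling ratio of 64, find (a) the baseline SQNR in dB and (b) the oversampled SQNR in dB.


Step 1 — baseline SQNR at Nyquist:
SQNR_base = 6.02*N + 1.76
          = 6.02*5 + 1.76
          = 31.86 dB

Step 2 — oversampling processing gain:
G = 10*log10(OSR) = 10*log10(64) = 18.06 dB

Step 3 — total:
SQNR_total = 31.86 + 18.06 = 49.92 dB

Base SQNR = 31.86 dB; oversampled SQNR = 49.92 dB


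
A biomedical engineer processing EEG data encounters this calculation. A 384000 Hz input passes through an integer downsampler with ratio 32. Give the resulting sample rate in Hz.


Decimation reduces the sample rate:
fs_out = fs_in / M
       = 384000 / 32
       = 12000.0 Hz

12000.0 Hz


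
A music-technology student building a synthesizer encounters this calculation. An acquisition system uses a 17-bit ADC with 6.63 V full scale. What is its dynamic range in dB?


Dynamic range from full-scale to LSB:
V_min = V_max / 2^bits = 6.63 / 2^17
DR = 20 * log10(V_max / V_min)
   = 20 * log10(2^17)
   = 20 * 17 * log10(2)
   = 102.35 dB

102.35 dB


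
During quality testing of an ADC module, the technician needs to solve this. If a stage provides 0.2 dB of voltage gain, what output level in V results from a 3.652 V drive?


Output voltage from dB gain:
V_out = V_in * 10^(gain_dB / 20)
      = 3.652 * 10^(0.2 / 20)
      = 3.652 * 1.023293
      = 3.7371 V

3.7371 V


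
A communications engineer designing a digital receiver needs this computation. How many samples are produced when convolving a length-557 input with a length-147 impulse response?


Linear convolution output length:
L = N + M - 1
  = 557 + 147 - 1
  = 703 samples

703


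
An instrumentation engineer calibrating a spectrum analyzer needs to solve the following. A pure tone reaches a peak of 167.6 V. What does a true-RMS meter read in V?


RMS voltage for a sinusoidal waveform:
V_rms = V_peak / sqrt(2)
      = 167.6 / 1.414214
      = 118.511 V

118.511 V


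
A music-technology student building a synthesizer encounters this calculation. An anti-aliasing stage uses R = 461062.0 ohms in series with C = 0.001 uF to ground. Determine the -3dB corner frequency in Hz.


Cutoff frequency of a first-order RC filter:
fc = 1 / (2 * pi * R * C)
C = 0.001 uF = 1e-09 F
fc = 1 / (2 * pi * 461062.0 * 1e-09)
   = 1 / 0.0028969379840988
   = 345.192063 Hz

345.192063 Hz


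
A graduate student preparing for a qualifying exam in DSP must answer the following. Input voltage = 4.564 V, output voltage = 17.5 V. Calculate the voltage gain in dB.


Voltage gain in dB:
G = 20 * log10(Vout / Vin)
  = 20 * log10(17.5 / 4.564)
  = 20 * log10(3.834356)
  = 20 * 0.583692
  = 11.67 dB

11.67 dB


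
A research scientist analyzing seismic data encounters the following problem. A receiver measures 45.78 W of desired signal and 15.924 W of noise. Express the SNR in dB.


SNR in decibels:
SNR = 10 * log10(Ps / Pn)
    = 10 * log10(45.78 / 15.924)
    = 10 * log10(2.8749)
    = 10 * 0.4586
    = 4.59 dB

4.59 dB


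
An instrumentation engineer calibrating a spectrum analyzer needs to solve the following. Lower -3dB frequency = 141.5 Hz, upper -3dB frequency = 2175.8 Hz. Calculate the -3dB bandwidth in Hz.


Bandwidth is the difference of -3dB frequencies:
BW = f_high - f_low
   = 2175.8 - 141.5
   = 2034.3 Hz

2034.3 Hz


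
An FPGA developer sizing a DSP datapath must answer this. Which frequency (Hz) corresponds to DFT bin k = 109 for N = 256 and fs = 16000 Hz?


Frequency of DFT bin k:
f_k = k * fs / N
    = 109 * 16000 / 256
    = 1744000 / 256
    = 6812.5 Hz

6812.5 Hz


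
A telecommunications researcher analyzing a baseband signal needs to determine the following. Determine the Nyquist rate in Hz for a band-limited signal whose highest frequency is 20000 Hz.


The Nyquist rate is twice the maximum frequency component.
fs_min = 2 * fmax
      = 2 * 20000
      = 40000 Hz

40000


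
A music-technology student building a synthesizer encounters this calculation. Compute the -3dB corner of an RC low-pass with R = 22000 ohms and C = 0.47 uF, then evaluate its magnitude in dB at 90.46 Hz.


Step 1 — cutoff frequency:
fc = 1 / (2*pi*R*C)
C = 0.47 uF = 4.7e-07 F
fc = 1 / (2*pi*22000*4.7e-07)
   = 15.3922 Hz

Step 2 — magnitude at f = 90.46 Hz:
|H(f)| = 1 / sqrt(1 + (f/fc)^2)
f/fc = 90.46 / 15.3922 = 5.877003
|H| = 1 / sqrt(1 + 34.539164) = 0.1677438
|H|_dB = 20*log10(0.1677438) = -15.51 dB

fc = 15.3922 Hz; |H(90.46 Hz)| = -15.51 dB


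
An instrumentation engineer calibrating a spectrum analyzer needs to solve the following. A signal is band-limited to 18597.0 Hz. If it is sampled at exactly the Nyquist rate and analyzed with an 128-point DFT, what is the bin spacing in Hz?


Step 1 — Nyquist sampling rate:
fs = 2 * fmax = 2 * 18597.0 = 37194.0 Hz

Step 2 — DFT bin spacing:
df = fs / N = 37194.0 / 128 = 290.5781 Hz

290.5781 Hz


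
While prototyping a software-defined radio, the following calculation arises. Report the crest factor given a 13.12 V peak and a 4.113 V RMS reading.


Crest factor is the ratio of peak to RMS:
CF = V_peak / V_rms
   = 13.12 / 4.113
   = 3.1899

3.1899


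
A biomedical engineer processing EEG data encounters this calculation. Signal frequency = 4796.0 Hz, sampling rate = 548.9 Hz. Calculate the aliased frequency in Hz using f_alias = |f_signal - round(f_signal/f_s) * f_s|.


Compute the nearest integer multiple of fs to the signal:
n = round(4796.0 / 548.9) = 9
f_alias = |4796.0 - 9 * 548.9|
        = |4796.0 - 4940.1|
        = 144.1 Hz

144.1


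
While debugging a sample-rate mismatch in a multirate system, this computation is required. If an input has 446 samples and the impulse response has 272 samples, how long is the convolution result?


Linear convolution output length:
L = N + M - 1
  = 446 + 272 - 1
  = 717 samples

717


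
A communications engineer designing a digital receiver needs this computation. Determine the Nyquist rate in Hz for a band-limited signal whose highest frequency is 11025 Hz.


The Nyquist rate is twice the maximum frequency component.
fs_min = 2 * fmax
      = 2 * 11025
      = 22050 Hz

22050
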